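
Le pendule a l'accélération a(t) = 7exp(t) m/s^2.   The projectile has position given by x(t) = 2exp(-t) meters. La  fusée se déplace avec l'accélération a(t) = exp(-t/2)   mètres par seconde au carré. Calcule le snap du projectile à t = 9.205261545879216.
Pour résoudre ceci, nous devons prendre 4 dérivées de notre équation de la position x(t) = 2·exp(-t). En prenant d/dt de x(t), nous trouvons v(t) = -2·exp(-t). En dérivant la vitesse, nous obtenons l'accélération: a(t) = 2·exp(-t). La dérivée de l'accélération donne le jerk: j(t) = -2·exp(-t). En dérivant le jerk, nous obtenons le snap: s(t) = 2·exp(-t). Nous avons le snap s(t) = 2·exp(-t). En substituant t = 9.205261545879216: s(9.205261545879216) = 0.000201018349039251.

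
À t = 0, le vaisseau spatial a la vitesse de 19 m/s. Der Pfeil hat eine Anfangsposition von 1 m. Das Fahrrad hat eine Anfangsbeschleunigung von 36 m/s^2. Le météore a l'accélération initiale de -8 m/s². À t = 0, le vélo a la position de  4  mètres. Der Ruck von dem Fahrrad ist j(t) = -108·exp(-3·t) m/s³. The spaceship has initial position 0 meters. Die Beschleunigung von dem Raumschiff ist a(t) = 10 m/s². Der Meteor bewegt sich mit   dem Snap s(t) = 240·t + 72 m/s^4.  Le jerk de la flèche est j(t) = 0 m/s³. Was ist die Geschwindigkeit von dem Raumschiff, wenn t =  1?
Wir müssen unsere Gleichung für die Beschleunigung a(t) = 10 1-mal integrieren. Mit ∫a(t)dt und Anwendung von v(0) = 19, finden wir v(t) = 10·t + 19. Aus der Gleichung für die Geschwindigkeit v(t) = 10·t + 19, setzen wir t = 1 ein und erhalten v = 29.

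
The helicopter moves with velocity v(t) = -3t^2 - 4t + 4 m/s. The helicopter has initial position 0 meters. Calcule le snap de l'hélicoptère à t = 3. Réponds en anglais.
To solve this, we need to take 3 derivatives of our velocity equation v(t) = -3·t^2 - 4·t + 4. The derivative of velocity gives acceleration: a(t) = -6·t - 4. Taking d/dt of a(t), we find j(t) = -6. The derivative of jerk gives snap: s(t) = 0. Using s(t) = 0 and substituting t = 3, we find s = 0.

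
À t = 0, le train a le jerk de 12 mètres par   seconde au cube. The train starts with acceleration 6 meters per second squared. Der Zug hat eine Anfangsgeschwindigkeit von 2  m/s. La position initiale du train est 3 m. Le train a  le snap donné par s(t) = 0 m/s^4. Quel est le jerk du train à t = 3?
Pour résoudre ceci, nous devons prendre 1 primitive de notre équation du snap s(t) = 0. L'intégrale du snap, avec j(0) = 12, donne le jerk: j(t) = 12. Nous avons le jerk j(t) = 12. En substituant t = 3: j(3) = 12.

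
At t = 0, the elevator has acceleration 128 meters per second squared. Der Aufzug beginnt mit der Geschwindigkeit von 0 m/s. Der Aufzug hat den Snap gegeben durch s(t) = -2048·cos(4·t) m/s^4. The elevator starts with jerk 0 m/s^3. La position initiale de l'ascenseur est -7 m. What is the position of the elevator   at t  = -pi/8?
To solve this, we need to take 4 antiderivatives of our snap equation s(t) = -2048·cos(4·t). Finding the integral of s(t) and using j(0) = 0: j(t) = -512·sin(4·t). Finding the antiderivative of j(t) and using a(0) = 128: a(t) = 128·cos(4·t). Finding the integral of a(t) and using v(0) = 0: v(t) = 32·sin(4·t). Taking ∫v(t)dt and applying x(0) = -7, we find x(t) = 1 - 8·cos(4·t). Using x(t) = 1 - 8·cos(4·t) and substituting t = -pi/8, we find x = 1.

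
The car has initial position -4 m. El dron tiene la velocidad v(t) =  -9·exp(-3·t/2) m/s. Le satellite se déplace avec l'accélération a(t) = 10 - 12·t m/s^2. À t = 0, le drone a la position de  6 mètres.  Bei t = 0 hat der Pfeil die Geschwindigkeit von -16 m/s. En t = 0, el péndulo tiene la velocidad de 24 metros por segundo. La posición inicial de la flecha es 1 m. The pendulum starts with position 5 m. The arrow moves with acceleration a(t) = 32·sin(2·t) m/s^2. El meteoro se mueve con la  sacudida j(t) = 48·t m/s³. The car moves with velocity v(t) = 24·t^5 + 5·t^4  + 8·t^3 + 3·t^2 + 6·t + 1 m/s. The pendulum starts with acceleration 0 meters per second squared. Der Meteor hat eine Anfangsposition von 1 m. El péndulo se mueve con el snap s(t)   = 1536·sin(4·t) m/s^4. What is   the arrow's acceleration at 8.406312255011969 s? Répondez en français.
Nous avons l'accélération a(t) = 32·sin(2·t). En substituant t = 8.406312255011969: a(8.406312255011969) = -28.5859837452321.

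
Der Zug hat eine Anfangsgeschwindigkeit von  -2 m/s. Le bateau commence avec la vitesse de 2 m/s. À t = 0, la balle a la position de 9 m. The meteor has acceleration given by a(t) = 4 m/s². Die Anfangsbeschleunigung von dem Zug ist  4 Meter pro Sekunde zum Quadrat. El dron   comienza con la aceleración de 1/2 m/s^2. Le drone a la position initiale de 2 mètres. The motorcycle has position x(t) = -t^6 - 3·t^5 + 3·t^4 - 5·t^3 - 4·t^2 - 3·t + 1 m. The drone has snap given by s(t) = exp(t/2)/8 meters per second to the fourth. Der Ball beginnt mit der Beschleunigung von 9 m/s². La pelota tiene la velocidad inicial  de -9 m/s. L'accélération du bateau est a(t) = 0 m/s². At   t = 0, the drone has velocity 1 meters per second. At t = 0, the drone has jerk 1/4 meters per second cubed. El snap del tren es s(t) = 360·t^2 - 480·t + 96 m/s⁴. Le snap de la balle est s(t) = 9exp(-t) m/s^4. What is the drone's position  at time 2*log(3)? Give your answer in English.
To find the answer, we compute 4 antiderivatives of s(t) = exp(t/2)/8. The antiderivative of snap, with j(0) = 1/4, gives jerk: j(t) = exp(t/2)/4. Finding the antiderivative of j(t) and using a(0) = 1/2: a(t) = exp(t/2)/2. The antiderivative of acceleration is velocity. Using v(0) = 1, we get v(t) = exp(t/2). The integral of velocity, with x(0) = 2, gives position: x(t) = 2·exp(t/2). From the given position equation x(t) = 2·exp(t/2), we substitute t = 2*log(3) to get x = 6.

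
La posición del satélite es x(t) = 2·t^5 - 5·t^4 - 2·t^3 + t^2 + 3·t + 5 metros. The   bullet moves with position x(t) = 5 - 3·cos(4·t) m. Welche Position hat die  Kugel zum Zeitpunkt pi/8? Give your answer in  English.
Using x(t) = 5 - 3·cos(4·t) and substituting t = pi/8, we find x = 5.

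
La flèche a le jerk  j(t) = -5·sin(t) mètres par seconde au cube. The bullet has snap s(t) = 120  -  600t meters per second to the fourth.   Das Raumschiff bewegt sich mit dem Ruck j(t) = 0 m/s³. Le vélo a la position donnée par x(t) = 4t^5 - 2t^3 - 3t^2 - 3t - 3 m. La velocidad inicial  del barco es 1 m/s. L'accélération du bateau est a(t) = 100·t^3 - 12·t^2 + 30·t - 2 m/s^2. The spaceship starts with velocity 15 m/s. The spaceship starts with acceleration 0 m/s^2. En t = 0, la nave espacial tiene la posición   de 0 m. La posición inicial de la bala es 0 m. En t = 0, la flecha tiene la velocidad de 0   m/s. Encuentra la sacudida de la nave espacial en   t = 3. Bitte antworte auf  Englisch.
From the given jerk equation j(t) = 0, we substitute t = 3 to get j = 0.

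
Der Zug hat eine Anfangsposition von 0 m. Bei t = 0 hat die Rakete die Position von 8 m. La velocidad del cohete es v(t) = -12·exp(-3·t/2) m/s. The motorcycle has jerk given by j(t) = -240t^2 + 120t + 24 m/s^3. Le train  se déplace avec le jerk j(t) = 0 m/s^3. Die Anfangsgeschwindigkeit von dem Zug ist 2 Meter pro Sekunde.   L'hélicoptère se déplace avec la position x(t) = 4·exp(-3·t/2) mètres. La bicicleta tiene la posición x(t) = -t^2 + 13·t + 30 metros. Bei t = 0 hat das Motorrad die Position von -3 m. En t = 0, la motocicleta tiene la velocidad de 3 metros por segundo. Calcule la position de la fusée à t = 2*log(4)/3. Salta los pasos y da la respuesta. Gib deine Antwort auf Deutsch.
x(2*log(4)/3) = 2.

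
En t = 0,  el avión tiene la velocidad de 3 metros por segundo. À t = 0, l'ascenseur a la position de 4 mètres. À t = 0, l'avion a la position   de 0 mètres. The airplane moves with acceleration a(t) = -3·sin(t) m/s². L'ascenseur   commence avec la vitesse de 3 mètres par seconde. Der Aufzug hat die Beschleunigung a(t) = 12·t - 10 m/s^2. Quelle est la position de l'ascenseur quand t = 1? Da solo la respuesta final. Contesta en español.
x(1) = 4.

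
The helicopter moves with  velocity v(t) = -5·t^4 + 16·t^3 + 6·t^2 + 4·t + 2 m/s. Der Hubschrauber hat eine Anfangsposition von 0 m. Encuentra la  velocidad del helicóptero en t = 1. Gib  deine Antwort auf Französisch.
En utilisant v(t) = -5·t^4 + 16·t^3 + 6·t^2 + 4·t + 2 et en substituant t = 1, nous trouvons v = 23.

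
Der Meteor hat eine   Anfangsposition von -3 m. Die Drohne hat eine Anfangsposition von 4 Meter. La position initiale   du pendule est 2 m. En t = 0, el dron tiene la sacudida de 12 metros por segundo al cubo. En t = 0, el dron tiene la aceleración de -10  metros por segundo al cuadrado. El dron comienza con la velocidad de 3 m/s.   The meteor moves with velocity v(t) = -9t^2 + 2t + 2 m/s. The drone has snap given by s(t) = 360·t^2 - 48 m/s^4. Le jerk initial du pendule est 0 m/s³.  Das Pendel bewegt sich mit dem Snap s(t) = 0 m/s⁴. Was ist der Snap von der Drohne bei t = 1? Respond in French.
Nous avons le snap s(t) = 360·t^2 - 48. En substituant t = 1: s(1) = 312.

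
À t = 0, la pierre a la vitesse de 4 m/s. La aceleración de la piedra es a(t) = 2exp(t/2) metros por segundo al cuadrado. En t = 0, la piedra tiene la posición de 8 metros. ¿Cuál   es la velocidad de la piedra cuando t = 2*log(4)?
Para resolver esto, necesitamos tomar 1 antiderivada de nuestra ecuación de la aceleración a(t) = 2·exp(t/2). La antiderivada de la aceleración, con v(0) = 4, da la velocidad: v(t) = 4·exp(t/2). Usando v(t) = 4·exp(t/2) y sustituyendo t = 2*log(4), encontramos v = 16.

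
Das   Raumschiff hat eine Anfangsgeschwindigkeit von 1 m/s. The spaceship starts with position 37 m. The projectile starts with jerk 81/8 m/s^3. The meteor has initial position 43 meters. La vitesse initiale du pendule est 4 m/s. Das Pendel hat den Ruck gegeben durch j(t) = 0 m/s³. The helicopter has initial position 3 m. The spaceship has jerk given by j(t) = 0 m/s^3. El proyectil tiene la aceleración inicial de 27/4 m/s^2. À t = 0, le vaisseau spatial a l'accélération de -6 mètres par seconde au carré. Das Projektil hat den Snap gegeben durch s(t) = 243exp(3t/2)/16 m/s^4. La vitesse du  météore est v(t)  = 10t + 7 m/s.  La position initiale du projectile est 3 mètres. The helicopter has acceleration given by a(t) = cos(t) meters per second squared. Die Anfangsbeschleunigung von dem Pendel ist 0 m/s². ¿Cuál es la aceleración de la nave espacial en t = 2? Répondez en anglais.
To find the answer, we compute 1 antiderivative of j(t) = 0. Integrating jerk and using the initial condition a(0) = -6, we get a(t) = -6. From the given acceleration equation a(t) = -6, we substitute t = 2 to get a = -6.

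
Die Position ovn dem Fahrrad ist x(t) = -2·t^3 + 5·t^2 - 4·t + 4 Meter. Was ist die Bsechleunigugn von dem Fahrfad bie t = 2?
Ausgehend von der Position x(t) = -2·t^3 + 5·t^2 - 4·t + 4, nehmen wir 2 Ableitungen. Durch Ableiten von der Position erhalten wir die Geschwindigkeit: v(t) = -6·t^2 + 10·t - 4. Die Ableitung von der Geschwindigkeit ergibt die Beschleunigung: a(t) = 10 - 12·t. Wir haben die Beschleunigung a(t) = 10 - 12·t. Durch Einsetzen von t = 2: a(2) = -14.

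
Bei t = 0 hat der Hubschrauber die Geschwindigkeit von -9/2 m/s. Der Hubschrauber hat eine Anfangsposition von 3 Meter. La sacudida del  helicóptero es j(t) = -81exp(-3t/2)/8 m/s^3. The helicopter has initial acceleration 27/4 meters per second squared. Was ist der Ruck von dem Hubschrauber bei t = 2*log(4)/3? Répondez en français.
En utilisant j(t) = -81·exp(-3·t/2)/8 et en substituant t = 2*log(4)/3, nous trouvons j = -81/32.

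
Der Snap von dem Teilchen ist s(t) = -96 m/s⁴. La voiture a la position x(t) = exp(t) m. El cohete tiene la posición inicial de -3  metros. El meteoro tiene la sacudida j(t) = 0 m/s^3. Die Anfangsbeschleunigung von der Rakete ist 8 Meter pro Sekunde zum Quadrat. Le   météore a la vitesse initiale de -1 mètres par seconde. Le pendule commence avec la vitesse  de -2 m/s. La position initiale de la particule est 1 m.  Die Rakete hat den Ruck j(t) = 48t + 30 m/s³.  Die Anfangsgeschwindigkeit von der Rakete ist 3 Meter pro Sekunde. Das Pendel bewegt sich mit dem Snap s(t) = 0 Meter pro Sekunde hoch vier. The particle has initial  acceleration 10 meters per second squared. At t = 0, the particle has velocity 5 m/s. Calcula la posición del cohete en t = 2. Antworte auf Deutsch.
Wir müssen unsere Gleichung für den Ruck j(t) = 48·t + 30 3-mal integrieren. Die Stammfunktion von dem Ruck ist die Beschleunigung. Mit a(0) = 8 erhalten wir a(t) = 24·t^2 + 30·t + 8. Mit ∫a(t)dt und Anwendung von v(0) = 3, finden wir v(t) = 8·t^3 + 15·t^2 + 8·t + 3. Mit ∫v(t)dt und Anwendung von x(0) = -3, finden wir x(t) = 2·t^4 + 5·t^3 + 4·t^2 + 3·t - 3. Aus der Gleichung für die Position x(t) = 2·t^4 + 5·t^3 + 4·t^2 + 3·t - 3, setzen wir t = 2 ein und erhalten x = 91.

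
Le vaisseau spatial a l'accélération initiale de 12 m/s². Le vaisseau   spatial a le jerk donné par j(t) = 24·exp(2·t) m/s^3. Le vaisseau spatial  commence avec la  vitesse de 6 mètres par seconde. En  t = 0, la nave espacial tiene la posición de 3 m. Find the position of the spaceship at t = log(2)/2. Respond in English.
We must find the antiderivative of our jerk equation j(t) = 24·exp(2·t) 3 times. Finding the antiderivative of j(t) and using a(0) = 12: a(t) = 12·exp(2·t). The integral of acceleration, with v(0) = 6, gives velocity: v(t) = 6·exp(2·t). Taking ∫v(t)dt and applying x(0) = 3, we find x(t) = 3·exp(2·t). Using x(t) = 3·exp(2·t) and substituting t = log(2)/2, we find x = 6.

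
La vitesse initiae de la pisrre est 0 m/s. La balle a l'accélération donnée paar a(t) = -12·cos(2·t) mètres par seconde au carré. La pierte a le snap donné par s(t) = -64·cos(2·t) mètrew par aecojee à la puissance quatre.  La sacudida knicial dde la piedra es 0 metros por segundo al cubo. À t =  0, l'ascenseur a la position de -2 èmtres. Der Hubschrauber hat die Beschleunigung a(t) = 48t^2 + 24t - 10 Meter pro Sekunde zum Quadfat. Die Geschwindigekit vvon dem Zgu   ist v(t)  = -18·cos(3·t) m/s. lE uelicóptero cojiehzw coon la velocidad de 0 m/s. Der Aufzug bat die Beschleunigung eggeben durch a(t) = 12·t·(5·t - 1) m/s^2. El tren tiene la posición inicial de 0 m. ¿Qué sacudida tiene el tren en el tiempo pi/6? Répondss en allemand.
Ausgehend von der Geschwindigkeit v(t) = -18·cos(3·t), nehmen wir 2 Ableitungen. Die Ableitung von der Geschwindigkeit ergibt die Beschleunigung: a(t) = 54·sin(3·t). Mit d/dt von a(t) finden wir j(t) = 162·cos(3·t). Aus der Gleichung für den Ruck j(t) = 162·cos(3·t), setzen wir t = pi/6 ein und erhalten j = 0.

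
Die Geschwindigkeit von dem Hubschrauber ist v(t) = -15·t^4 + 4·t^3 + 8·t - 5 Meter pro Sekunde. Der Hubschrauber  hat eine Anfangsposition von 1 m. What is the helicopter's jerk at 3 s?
To solve this, we need to take 2 derivatives of our velocity equation v(t) = -15·t^4 + 4·t^3 + 8·t - 5. Differentiating velocity, we get acceleration: a(t) = -60·t^3 + 12·t^2 + 8. Differentiating acceleration, we get jerk: j(t) = -180·t^2 + 24·t. Using j(t) = -180·t^2 + 24·t and substituting t = 3, we find j = -1548.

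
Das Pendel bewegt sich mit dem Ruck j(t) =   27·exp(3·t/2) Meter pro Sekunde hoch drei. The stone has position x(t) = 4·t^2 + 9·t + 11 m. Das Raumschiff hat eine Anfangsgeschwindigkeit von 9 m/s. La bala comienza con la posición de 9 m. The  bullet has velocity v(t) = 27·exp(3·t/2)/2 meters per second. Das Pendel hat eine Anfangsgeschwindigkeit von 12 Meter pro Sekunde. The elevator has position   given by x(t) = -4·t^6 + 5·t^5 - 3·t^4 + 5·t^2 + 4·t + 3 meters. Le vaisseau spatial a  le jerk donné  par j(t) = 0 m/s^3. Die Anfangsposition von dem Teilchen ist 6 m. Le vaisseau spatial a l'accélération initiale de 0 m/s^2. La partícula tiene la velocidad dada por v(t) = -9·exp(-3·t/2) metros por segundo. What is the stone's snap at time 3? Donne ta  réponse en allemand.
Wir müssen unsere Gleichung für die Position x(t) = 4·t^2 + 9·t + 11 4-mal ableiten. Die Ableitung von der Position ergibt die Geschwindigkeit: v(t) = 8·t + 9. Die Ableitung von der Geschwindigkeit ergibt die Beschleunigung: a(t) = 8. Mit d/dt von a(t) finden wir j(t) = 0. Die Ableitung von dem Ruck ergibt den Snap: s(t) = 0. Wir haben den Snap s(t) = 0. Durch Einsetzen von t = 3: s(3) = 0.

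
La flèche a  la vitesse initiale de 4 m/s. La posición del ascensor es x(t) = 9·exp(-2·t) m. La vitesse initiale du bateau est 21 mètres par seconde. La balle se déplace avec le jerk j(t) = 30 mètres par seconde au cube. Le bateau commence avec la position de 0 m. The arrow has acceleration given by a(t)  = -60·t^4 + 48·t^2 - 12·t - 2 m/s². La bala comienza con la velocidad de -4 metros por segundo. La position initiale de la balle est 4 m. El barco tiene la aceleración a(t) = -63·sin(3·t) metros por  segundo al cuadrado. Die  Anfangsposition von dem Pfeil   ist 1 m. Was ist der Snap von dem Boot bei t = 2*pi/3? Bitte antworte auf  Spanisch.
Para resolver esto, necesitamos tomar 2 derivadas de nuestra ecuación de la aceleración a(t) = -63·sin(3·t). Tomando d/dt de a(t), encontramos j(t) = -189·cos(3·t). Tomando d/dt de j(t), encontramos s(t) = 567·sin(3·t). De la ecuación del snap s(t) = 567·sin(3·t), sustituimos t = 2*pi/3 para obtener s = 0.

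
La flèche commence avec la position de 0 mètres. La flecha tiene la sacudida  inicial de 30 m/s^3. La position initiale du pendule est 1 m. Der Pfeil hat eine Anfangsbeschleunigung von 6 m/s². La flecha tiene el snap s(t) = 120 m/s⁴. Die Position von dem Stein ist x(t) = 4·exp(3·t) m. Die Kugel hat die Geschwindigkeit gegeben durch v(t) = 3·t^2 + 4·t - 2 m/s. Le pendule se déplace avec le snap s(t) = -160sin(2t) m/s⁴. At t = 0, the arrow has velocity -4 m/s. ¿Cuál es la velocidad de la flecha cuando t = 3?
Partiendo del snap s(t) = 120, tomamos 3 integrales. Integrando el snap y usando la condición inicial j(0) = 30, obtenemos j(t) = 120·t + 30. Integrando la sacudida y usando la condición inicial a(0) = 6, obtenemos a(t) = 60·t^2 + 30·t + 6. La antiderivada de la aceleración, con v(0) = -4, da la velocidad: v(t) = 20·t^3 + 15·t^2 + 6·t - 4. De la ecuación de la velocidad v(t) = 20·t^3 + 15·t^2 + 6·t - 4, sustituimos t = 3 para obtener v = 689.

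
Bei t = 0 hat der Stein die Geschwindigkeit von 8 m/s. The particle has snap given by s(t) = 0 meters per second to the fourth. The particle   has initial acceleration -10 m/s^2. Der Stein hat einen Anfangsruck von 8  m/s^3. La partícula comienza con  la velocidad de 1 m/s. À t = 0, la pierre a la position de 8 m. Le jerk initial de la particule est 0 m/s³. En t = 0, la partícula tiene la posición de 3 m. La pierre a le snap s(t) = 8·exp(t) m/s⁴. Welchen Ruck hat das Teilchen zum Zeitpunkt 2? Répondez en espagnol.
Para resolver esto, necesitamos tomar 1 antiderivada de nuestra ecuación del snap s(t) = 0. Integrando el snap y usando la condición inicial j(0) = 0, obtenemos j(t) = 0. De la ecuación de la sacudida j(t) = 0, sustituimos t = 2 para obtener j = 0.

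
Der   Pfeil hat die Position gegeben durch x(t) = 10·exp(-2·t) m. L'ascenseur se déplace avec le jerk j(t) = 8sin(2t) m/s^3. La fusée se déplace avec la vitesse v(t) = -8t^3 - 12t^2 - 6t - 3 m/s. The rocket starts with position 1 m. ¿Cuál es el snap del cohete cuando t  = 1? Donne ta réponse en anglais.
Starting from velocity v(t) = -8·t^3 - 12·t^2 - 6·t - 3, we take 3 derivatives. The derivative of velocity gives acceleration: a(t) = -24·t^2 - 24·t - 6. Taking d/dt of a(t), we find j(t) = -48·t - 24. Taking d/dt of j(t), we find s(t) = -48. Using s(t) = -48 and substituting t = 1, we find s = -48.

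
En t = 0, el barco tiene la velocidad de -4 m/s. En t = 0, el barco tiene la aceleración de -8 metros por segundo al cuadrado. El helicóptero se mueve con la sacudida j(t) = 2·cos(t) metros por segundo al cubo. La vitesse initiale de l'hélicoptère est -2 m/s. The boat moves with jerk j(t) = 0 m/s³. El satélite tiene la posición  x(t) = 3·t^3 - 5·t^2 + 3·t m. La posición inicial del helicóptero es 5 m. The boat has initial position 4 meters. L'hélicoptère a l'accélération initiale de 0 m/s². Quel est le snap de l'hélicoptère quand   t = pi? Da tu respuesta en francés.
En partant du jerk j(t) = 2·cos(t), nous prenons 1 dérivée. La dérivée du jerk donne le snap: s(t) = -2·sin(t). En utilisant s(t) = -2·sin(t) et en substituant t = pi, nous trouvons s = 0.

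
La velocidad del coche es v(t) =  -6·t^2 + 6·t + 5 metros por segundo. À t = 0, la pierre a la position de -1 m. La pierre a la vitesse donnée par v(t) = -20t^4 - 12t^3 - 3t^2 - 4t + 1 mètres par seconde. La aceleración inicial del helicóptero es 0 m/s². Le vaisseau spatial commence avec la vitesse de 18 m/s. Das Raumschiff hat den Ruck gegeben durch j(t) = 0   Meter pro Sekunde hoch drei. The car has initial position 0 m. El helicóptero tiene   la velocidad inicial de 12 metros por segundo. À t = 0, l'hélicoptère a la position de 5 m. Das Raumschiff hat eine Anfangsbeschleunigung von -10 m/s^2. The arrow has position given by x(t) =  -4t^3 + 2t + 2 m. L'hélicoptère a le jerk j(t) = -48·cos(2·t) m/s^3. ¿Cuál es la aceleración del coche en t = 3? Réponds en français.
En partant de la vitesse v(t) = -6·t^2 + 6·t + 5, nous prenons 1 dérivée. En dérivant la vitesse, nous obtenons l'accélération: a(t) = 6 - 12·t. De l'équation de l'accélération a(t) = 6 - 12·t, nous substituons t = 3 pour obtenir a = -30.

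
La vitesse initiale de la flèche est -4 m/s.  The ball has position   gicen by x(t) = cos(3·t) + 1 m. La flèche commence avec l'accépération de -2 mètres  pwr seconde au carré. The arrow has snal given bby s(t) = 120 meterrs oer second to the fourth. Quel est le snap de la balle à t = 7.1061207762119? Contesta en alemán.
Um dies zu lösen, müssen wir 4 Ableitungen unserer Gleichung für die Position x(t) = cos(3·t) + 1 nehmen. Die Ableitung von der Position ergibt die Geschwindigkeit: v(t) = -3·sin(3·t). Die Ableitung von der Geschwindigkeit ergibt die Beschleunigung: a(t) = -9·cos(3·t). Mit d/dt von a(t) finden wir j(t) = 27·sin(3·t). Die Ableitung von dem Ruck ergibt den Snap: s(t) = 81·cos(3·t). Mit s(t) = 81·cos(3·t) und Einsetzen von t = 7.1061207762119, finden wir s = -63.3491608554434.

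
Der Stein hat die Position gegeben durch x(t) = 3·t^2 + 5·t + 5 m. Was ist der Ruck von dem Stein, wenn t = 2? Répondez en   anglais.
Starting from position x(t) = 3·t^2 + 5·t + 5, we take 3 derivatives. Taking d/dt of x(t), we find v(t) = 6·t + 5. Taking d/dt of v(t), we find a(t) = 6. The derivative of acceleration gives jerk: j(t) = 0. Using j(t) = 0 and substituting t = 2, we find j = 0.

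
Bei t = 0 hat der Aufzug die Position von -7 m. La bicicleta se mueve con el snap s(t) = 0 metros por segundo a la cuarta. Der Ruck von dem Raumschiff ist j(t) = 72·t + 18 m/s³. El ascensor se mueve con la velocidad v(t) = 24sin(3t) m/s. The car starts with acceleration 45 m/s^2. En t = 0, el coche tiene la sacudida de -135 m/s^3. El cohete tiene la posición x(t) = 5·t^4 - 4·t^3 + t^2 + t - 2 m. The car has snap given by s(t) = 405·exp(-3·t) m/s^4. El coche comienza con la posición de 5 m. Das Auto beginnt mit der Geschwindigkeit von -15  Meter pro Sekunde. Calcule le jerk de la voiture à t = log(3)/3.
En partant du snap s(t) = 405·exp(-3·t), nous prenons 1 primitive. En intégrant le snap et en utilisant la condition initiale j(0) = -135, nous obtenons j(t) = -135·exp(-3·t). Nous avons le jerk j(t) = -135·exp(-3·t). En substituant t = log(3)/3: j(log(3)/3) = -45.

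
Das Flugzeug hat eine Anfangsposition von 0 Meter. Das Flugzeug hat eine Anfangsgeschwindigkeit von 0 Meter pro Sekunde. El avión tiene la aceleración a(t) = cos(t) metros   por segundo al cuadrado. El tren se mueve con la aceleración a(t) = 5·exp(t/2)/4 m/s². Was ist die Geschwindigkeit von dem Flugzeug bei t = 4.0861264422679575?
Ausgehend von der Beschleunigung a(t) = cos(t), nehmen wir 1 Stammfunktion. Die Stammfunktion von der Beschleunigung, mit v(0) = 0, ergibt die Geschwindigkeit: v(t) = sin(t). Aus der Gleichung für die Geschwindigkeit v(t) = sin(t), setzen wir t = 4.0861264422679575 ein und erhalten v = -0.810223765753852.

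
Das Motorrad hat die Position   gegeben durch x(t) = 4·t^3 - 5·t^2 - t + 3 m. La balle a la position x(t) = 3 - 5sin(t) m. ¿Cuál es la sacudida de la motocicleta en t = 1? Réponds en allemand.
Wir müssen unsere Gleichung für die Position x(t) = 4·t^3 - 5·t^2 - t + 3 3-mal ableiten. Mit d/dt von x(t) finden wir v(t) = 12·t^2 - 10·t - 1. Durch Ableiten von der Geschwindigkeit erhalten wir die Beschleunigung: a(t) = 24·t - 10. Durch Ableiten von der Beschleunigung erhalten wir den Ruck: j(t) = 24. Wir haben den Ruck j(t) = 24. Durch Einsetzen von t = 1: j(1) = 24.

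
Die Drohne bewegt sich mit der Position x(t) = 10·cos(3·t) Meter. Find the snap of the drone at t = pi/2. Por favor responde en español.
Partiendo de la posición x(t) = 10·cos(3·t), tomamos 4 derivadas. La derivada de la posición da la velocidad: v(t) = -30·sin(3·t). Tomando d/dt de v(t), encontramos a(t) = -90·cos(3·t). Derivando la aceleración, obtenemos la sacudida: j(t) = 270·sin(3·t). Tomando d/dt de j(t), encontramos s(t) = 810·cos(3·t). Tenemos el snap s(t) = 810·cos(3·t). Sustituyendo t = pi/2: s(pi/2) = 0.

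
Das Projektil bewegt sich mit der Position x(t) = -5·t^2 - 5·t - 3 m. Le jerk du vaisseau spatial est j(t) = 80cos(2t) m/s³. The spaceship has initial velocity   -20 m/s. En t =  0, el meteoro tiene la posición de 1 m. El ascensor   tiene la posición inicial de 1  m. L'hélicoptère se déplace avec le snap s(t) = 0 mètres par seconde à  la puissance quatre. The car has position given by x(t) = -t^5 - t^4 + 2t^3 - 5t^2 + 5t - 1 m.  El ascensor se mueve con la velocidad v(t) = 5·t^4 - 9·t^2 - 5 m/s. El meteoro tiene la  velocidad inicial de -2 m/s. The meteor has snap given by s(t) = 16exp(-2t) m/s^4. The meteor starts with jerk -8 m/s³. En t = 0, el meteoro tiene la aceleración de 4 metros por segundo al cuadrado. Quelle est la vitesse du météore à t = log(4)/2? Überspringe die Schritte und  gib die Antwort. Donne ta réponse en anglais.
The velocity at t = log(4)/2 is v = -1/2.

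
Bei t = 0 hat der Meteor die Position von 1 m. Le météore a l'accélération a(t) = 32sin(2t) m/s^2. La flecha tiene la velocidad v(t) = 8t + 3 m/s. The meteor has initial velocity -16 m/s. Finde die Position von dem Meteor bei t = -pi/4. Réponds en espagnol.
Partiendo de la aceleración a(t) = 32·sin(2·t), tomamos 2 antiderivadas. Tomando ∫a(t)dt y aplicando v(0) = -16, encontramos v(t) = -16·cos(2·t). Tomando ∫v(t)dt y aplicando x(0) = 1, encontramos x(t) = 1 - 8·sin(2·t). Usando x(t) = 1 - 8·sin(2·t) y sustituyendo t = -pi/4, encontramos x = 9.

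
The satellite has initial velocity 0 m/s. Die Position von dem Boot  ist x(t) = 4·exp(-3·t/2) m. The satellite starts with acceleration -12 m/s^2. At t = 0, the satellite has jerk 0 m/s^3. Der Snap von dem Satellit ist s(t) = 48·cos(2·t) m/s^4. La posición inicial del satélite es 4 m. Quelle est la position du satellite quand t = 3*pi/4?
Nous devons trouver l'intégrale de notre équation du snap s(t) = 48·cos(2·t) 4 fois. La primitive du snap, avec j(0) = 0, donne le jerk: j(t) = 24·sin(2·t). L'intégrale du jerk, avec a(0) = -12, donne l'accélération: a(t) = -12·cos(2·t). En intégrant l'accélération et en utilisant la condition initiale v(0) = 0, nous obtenons v(t) = -6·sin(2·t). La primitive de la vitesse est la position. En utilisant x(0) = 4, nous obtenons x(t) = 3·cos(2·t) + 1. En utilisant x(t) = 3·cos(2·t) + 1 et en substituant t = 3*pi/4, nous trouvons x = 1.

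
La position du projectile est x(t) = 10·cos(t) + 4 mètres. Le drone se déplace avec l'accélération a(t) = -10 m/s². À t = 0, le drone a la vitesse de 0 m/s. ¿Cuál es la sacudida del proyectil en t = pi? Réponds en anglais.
Starting from position x(t) = 10·cos(t) + 4, we take 3 derivatives. The derivative of position gives velocity: v(t) = -10·sin(t). Differentiating velocity, we get acceleration: a(t) = -10·cos(t). Taking d/dt of a(t), we find j(t) = 10·sin(t). Using j(t) = 10·sin(t) and substituting t = pi, we find j = 0.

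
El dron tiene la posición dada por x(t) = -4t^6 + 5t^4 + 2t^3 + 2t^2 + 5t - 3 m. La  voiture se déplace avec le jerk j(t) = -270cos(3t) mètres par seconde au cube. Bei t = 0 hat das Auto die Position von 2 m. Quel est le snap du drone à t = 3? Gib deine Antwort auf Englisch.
To solve this, we need to take 4 derivatives of our position equation x(t) = -4·t^6 + 5·t^4 + 2·t^3 + 2·t^2 + 5·t - 3. The derivative of position gives velocity: v(t) = -24·t^5 + 20·t^3 + 6·t^2 + 4·t + 5. Differentiating velocity, we get acceleration: a(t) = -120·t^4 + 60·t^2 + 12·t + 4. Taking d/dt of a(t), we find j(t) = -480·t^3 + 120·t + 12. Taking d/dt of j(t), we find s(t) = 120 - 1440·t^2. From the given snap equation s(t) = 120 - 1440·t^2, we substitute t = 3 to get s = -12840.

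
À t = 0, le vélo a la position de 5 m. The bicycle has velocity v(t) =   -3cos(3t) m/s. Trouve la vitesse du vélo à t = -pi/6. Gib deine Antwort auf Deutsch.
Aus der Gleichung für die Geschwindigkeit v(t) = -3·cos(3·t), setzen wir t = -pi/6 ein und erhalten v = 0.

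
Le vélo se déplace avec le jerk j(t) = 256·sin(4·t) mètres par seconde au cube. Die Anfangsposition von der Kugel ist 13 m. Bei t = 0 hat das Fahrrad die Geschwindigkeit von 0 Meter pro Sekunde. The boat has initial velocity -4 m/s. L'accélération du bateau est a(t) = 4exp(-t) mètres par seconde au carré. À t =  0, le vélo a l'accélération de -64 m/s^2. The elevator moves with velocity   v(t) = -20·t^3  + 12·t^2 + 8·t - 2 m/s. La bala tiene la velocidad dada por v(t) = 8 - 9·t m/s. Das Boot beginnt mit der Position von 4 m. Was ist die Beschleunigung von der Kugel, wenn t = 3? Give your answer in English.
To solve this, we need to take 1 derivative of our velocity equation v(t) = 8 - 9·t. The derivative of velocity gives acceleration: a(t) = -9. From the given acceleration equation a(t) = -9, we substitute t = 3 to get a = -9.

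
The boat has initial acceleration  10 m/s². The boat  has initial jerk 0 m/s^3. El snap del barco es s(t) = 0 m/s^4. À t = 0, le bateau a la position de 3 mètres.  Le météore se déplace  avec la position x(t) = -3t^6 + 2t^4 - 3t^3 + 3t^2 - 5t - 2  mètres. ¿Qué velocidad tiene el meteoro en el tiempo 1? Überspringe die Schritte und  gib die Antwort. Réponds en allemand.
Bei t = 1, v = -18.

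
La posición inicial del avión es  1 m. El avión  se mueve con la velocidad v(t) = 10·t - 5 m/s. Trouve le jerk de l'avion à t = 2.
Pour résoudre ceci, nous devons prendre 2 dérivées de notre équation de la vitesse v(t) = 10·t - 5. En prenant d/dt de v(t), nous trouvons a(t) = 10. En prenant d/dt de a(t), nous trouvons j(t) = 0. De l'équation du jerk j(t) = 0, nous substituons t = 2 pour obtenir j = 0.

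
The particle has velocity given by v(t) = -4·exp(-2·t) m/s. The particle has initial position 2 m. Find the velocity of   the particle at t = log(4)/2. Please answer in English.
We have velocity v(t) = -4·exp(-2·t). Substituting t = log(4)/2: v(log(4)/2) = -1.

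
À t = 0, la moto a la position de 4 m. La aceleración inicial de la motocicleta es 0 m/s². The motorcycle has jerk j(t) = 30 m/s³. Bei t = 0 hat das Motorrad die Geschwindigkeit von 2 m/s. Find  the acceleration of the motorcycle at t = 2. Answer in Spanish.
Necesitamos integrar nuestra ecuación de la sacudida j(t) = 30 1 vez. La integral de la sacudida es la aceleración. Usando a(0) = 0, obtenemos a(t) = 30·t. Tenemos la aceleración a(t) = 30·t. Sustituyendo t = 2: a(2) = 60.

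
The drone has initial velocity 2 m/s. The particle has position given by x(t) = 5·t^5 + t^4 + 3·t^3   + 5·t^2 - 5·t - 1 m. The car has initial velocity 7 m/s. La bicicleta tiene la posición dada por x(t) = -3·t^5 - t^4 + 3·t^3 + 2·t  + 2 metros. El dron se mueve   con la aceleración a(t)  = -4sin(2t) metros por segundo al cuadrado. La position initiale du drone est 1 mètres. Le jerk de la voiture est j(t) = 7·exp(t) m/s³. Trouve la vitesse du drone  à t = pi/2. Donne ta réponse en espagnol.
Necesitamos integrar nuestra ecuación de la aceleración a(t) = -4·sin(2·t) 1 vez. La antiderivada de la aceleración, con v(0) = 2, da la velocidad: v(t) = 2·cos(2·t). De la ecuación de la velocidad v(t) = 2·cos(2·t), sustituimos t = pi/2 para obtener v = -2.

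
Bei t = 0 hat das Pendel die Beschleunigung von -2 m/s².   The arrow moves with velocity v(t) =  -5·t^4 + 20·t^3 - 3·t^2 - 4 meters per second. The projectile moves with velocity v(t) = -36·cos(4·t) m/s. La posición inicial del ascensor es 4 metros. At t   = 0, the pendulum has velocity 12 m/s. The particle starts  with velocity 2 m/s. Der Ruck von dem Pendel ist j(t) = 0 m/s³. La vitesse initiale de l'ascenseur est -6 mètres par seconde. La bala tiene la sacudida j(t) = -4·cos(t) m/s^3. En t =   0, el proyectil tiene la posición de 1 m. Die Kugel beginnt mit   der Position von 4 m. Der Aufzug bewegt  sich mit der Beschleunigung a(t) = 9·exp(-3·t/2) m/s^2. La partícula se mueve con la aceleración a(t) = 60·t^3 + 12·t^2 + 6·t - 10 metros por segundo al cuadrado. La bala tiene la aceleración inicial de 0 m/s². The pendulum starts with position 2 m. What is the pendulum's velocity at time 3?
We must find the antiderivative of our jerk equation j(t) = 0 2 times. The integral of jerk is acceleration. Using a(0) = -2, we get a(t) = -2. The integral of acceleration is velocity. Using v(0) = 12, we get v(t) = 12 - 2·t. From the given velocity equation v(t) = 12 - 2·t, we substitute t = 3 to get v = 6.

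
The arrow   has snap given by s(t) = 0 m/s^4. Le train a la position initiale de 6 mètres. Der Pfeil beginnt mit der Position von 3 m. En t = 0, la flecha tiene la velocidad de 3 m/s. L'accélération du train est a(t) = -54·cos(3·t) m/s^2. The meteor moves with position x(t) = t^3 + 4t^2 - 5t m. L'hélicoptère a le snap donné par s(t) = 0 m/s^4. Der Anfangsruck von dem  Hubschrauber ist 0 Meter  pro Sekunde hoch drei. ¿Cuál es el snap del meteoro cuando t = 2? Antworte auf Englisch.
Starting from position x(t) = t^3 + 4·t^2 - 5·t, we take 4 derivatives. The derivative of position gives velocity: v(t) = 3·t^2 + 8·t - 5. Taking d/dt of v(t), we find a(t) = 6·t + 8. Differentiating acceleration, we get jerk: j(t) = 6. Taking d/dt of j(t), we find s(t) = 0. We have snap s(t) = 0. Substituting t = 2: s(2) = 0.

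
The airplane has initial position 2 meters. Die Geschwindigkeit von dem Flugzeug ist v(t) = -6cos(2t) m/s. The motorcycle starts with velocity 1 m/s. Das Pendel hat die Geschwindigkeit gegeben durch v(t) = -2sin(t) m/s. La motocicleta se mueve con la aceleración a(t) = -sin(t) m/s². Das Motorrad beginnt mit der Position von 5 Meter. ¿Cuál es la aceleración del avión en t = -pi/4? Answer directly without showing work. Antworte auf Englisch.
The acceleration at t = -pi/4 is a = -12.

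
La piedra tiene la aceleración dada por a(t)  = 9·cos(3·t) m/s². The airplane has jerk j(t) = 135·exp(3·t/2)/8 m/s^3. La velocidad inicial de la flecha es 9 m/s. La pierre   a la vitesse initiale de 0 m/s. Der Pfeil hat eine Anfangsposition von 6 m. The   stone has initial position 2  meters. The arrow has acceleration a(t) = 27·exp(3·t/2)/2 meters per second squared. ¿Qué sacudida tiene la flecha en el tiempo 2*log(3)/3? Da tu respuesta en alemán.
Wir müssen unsere Gleichung für die Beschleunigung a(t) = 27·exp(3·t/2)/2 1-mal ableiten. Durch Ableiten von der Beschleunigung erhalten wir den Ruck: j(t) = 81·exp(3·t/2)/4. Wir haben den Ruck j(t) = 81·exp(3·t/2)/4. Durch Einsetzen von t = 2*log(3)/3: j(2*log(3)/3) = 243/4.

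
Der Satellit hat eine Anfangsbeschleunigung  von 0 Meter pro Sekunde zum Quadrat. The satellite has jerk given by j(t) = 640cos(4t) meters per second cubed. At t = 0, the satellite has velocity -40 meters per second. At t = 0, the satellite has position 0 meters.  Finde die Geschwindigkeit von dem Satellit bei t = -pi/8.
Um dies zu lösen, müssen wir 2 Integrale unserer Gleichung für den Ruck j(t) = 640·cos(4·t) finden. Mit ∫j(t)dt und Anwendung von a(0) = 0, finden wir a(t) = 160·sin(4·t). Mit ∫a(t)dt und Anwendung von v(0) = -40, finden wir v(t) = -40·cos(4·t). Mit v(t) = -40·cos(4·t) und Einsetzen von t = -pi/8, finden wir v = 0.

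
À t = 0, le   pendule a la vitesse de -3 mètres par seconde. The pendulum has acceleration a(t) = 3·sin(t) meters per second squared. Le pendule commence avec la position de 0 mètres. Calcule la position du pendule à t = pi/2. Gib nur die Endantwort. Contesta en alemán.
Die Position bei t = pi/2 ist x = -3.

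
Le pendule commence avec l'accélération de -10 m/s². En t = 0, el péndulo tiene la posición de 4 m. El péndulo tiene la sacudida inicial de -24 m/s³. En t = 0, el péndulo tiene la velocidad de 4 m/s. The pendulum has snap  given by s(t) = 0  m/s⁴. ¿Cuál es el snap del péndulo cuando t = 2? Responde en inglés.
From the given snap equation s(t) = 0, we substitute t = 2 to get s = 0.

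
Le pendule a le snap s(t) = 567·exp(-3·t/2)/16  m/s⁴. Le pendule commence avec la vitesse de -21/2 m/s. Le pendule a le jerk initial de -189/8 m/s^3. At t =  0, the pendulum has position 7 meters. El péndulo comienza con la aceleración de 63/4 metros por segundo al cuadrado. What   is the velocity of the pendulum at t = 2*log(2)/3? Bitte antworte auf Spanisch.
Debemos encontrar la antiderivada de nuestra ecuación del snap s(t) = 567·exp(-3·t/2)/16 3 veces. Integrando el snap y usando la condición inicial j(0) = -189/8, obtenemos j(t) = -189·exp(-3·t/2)/8. Tomando ∫j(t)dt y aplicando a(0) = 63/4, encontramos a(t) = 63·exp(-3·t/2)/4. La integral de la aceleración es la velocidad. Usando v(0) = -21/2, obtenemos v(t) = -21·exp(-3·t/2)/2. Tenemos la velocidad v(t) = -21·exp(-3·t/2)/2. Sustituyendo t = 2*log(2)/3: v(2*log(2)/3) = -21/4.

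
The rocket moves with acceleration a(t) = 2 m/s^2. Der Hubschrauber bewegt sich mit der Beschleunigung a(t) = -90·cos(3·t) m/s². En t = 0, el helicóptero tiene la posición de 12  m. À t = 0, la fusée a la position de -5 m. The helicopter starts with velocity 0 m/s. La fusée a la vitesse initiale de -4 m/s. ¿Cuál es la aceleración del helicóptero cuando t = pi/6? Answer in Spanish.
Tenemos la aceleración a(t) = -90·cos(3·t). Sustituyendo t = pi/6: a(pi/6) = 0.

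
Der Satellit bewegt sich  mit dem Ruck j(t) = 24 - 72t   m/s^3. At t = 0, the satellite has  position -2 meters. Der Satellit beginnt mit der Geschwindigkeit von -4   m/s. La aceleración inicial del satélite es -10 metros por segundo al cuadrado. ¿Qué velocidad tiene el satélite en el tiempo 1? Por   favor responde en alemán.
Ausgehend von dem Ruck j(t) = 24 - 72·t, nehmen wir 2 Stammfunktionen. Durch Integration von dem Ruck und Verwendung der Anfangsbedingung a(0) = -10, erhalten wir a(t) = -36·t^2 + 24·t - 10. Durch Integration von der Beschleunigung und Verwendung der Anfangsbedingung v(0) = -4, erhalten wir v(t) = -12·t^3 + 12·t^2 - 10·t - 4. Aus der Gleichung für die Geschwindigkeit v(t) = -12·t^3 + 12·t^2 - 10·t - 4, setzen wir t = 1 ein und erhalten v = -14.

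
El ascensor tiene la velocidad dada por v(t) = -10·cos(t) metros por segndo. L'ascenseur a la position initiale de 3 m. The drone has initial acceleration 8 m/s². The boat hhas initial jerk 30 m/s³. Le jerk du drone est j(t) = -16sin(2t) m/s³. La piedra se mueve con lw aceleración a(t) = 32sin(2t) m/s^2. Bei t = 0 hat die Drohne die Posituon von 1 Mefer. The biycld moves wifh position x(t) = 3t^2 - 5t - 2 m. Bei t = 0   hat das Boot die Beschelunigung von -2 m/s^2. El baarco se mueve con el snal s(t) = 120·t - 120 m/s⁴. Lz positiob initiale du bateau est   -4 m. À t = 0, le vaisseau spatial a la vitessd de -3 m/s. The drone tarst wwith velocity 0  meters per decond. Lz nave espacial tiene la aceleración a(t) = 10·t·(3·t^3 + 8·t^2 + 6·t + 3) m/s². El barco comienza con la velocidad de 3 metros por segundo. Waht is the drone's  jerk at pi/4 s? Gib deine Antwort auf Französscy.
Nous avons le jerk j(t) = -16·sin(2·t). En substituant t = pi/4: j(pi/4) = -16.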